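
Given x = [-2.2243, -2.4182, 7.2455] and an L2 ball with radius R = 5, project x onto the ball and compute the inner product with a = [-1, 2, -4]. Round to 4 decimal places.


Step 1: Compute ||x|| (intermediates to 6 decimals).
||x|| = sqrt((-2.2243)^2 + (-2.4182)^2 + 7.2455^2) = 7.955657
Step 2: Project.
Since ||x|| > R, scale = R/||x|| = 5/7.955657 = 0.628484, proj(x) = scale * x
proj(x) = [-1.397937, -1.5198, 4.553681]
Step 3: Dot product.
a^T * proj(x) = -1*(-1.397937) + 2*(-1.5198) - 4*4.553681 = -19.8564


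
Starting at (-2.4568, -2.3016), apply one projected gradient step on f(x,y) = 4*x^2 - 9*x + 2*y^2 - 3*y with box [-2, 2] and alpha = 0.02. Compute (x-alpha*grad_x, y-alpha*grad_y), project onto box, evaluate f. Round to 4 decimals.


Step 1: Compute gradient at (-2.4568, -2.3016).
grad_x = 2*4*-2.4568 - 9 = -28.6544
grad_y = 2*2*-2.3016 - 3 = -12.2064
Step 2: Gradient step.
x_raw = -2.4568 - 0.02*-28.6544 = -1.8837
y_raw = -2.3016 - 0.02*-12.2064 = -2.0575
Step 3: Project onto [-2, 2].
x_proj = clip(-1.8837) = -1.8837
y_proj = clip(-2.0575) = -2.0
Step 4: Evaluate f.
f(-1.8837, -2.0) = 45.1469


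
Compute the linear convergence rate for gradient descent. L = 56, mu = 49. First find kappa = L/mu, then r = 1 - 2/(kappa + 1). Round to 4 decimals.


Step 1: Compute the condition number.
kappa = L/mu = 56/49 = 1.1429
Step 2: Compute the convergence rate.
r = 1 - 2/(kappa + 1) = 1 - 2*mu/(L + mu) = (L - mu)/(L + mu) = 7/105 = 0.0667


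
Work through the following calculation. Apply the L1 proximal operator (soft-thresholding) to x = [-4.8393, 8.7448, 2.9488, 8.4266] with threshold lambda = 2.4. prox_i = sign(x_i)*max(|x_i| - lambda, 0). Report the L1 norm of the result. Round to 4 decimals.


Soft-thresholding with lambda = 2.4:
prox(-4.8393) = sign(-4.8393)*max(|-4.8393| - 2.4, 0) = -2.4393
prox(8.7448) = sign(8.7448)*max(|8.7448| - 2.4, 0) = 6.3448
prox(2.9488) = sign(2.9488)*max(|2.9488| - 2.4, 0) = 0.5488
prox(8.4266) = sign(8.4266)*max(|8.4266| - 2.4, 0) = 6.0266
prox(x) = [-2.4393, 6.3448, 0.5488, 6.0266]
||prox(x)||_1 = 2.4393 + 6.3448 + 0.5488 + 6.0266 = 15.3595


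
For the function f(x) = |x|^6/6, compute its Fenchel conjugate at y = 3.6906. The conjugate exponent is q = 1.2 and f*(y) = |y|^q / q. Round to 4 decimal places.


The conjugate exponent q satisfies 1/p + 1/q = 1.
p = 6, so q = 6/(6 - 1) = 1.2
|y|^q = 3.6906^1.2 = 4.792
f*(3.6906) = 4.792 / 1.2 = 3.9933


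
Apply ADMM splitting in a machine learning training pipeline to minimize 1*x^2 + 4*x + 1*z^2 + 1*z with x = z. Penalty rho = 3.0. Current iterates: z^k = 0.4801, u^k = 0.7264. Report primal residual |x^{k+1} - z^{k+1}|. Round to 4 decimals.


ADMM iteration with rho = 3.0, z^k = 0.4801, u^k = 0.7264
Step 1: x-update.
Minimize 1*x^2 + 4*x + (3.0/2)*(x - 0.4801 + 0.7264)^2
FOC: (2*1 + 3.0)*x = -4 + 3.0*(0.4801 - 0.7264)
x^{k+1} = -0.9478
Step 2: z-update.
Minimize 1*z^2 + 1*z + (3.0/2)*(-0.9478 - z + 0.7264)^2
FOC: (2*1 + 3.0)*z = -1 + 3.0*(-0.9478 + 0.7264)
z^{k+1} = -0.3328
Step 3: u-update.
u^{k+1} = 0.7264 - 0.9478 + 0.3328 = 0.1114
Step 4: Primal residual = |-0.9478 + 0.3328| = 0.615


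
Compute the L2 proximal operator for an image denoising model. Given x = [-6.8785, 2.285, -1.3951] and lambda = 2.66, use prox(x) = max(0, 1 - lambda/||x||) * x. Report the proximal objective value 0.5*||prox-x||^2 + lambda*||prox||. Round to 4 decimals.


Step 1: Compute ||x||.
||x|| = 7.3811
Step 2: Compute scaling factor.
scale = max(0, 1 - 2.66/7.3811) = 0.6396
Step 3: prox(x) = [-4.3996, 1.4615, -0.8923]
||prox(x)|| = 4.7211
Step 4: Proximal objective.
0.5*||prox-x||^2 = 3.5378
lambda*||prox|| = 12.5581
Total = 16.096


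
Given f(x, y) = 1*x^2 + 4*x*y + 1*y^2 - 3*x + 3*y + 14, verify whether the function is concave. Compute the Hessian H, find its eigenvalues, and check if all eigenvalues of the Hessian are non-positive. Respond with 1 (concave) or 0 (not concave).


The Hessian of f(x,y) = 1*x^2 + 4*x*y + 1*y^2 - 3*x + 3*y + 14 is:
H = [[2, 4], [4, 2]]
Trace = 2 + 2 = 4
Determinant = 2*2 - (4)^2 = -12
Discriminant = (4)^2 - 4*-12 = 64.0
Eigenvalues: lambda_1 = -2.0, lambda_2 = 6.0
The function is not concave.

0


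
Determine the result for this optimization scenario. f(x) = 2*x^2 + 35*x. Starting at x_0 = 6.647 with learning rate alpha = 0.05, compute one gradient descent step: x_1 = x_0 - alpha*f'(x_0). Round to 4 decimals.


We compute the gradient at x_0 and apply the update.
f'(x) = 4*x + 35
f'(6.647) = 4*6.647 + 35 = 61.588
x_1 = 6.647 - 0.05*61.588 = 3.5676


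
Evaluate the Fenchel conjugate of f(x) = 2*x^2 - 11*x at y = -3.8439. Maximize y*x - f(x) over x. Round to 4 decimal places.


f*(y) = sup_x {y*x - a*x^2 - b*x} = sup_x {(y-b)*x - a*x^2}
FOC: (y - b) - 2a*x = 0 => x* = (y - b)/(2a)
x* = (-3.8439 + 11)/(2*2) = 1.789
f*(-3.8439) = (y-b)^2/(4a) = (-3.8439 + 11)^2/(4*2)
= 51.2098/8 = 6.4012


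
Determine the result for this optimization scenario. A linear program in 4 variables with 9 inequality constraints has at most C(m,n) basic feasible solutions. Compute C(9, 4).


Each vertex corresponds to some choice of n active constraints out of m, so the number of vertices is at most C(m, n) = m! / (n!(m-n)!).
m = 9, n = 4
Numerator: 9 * 8 * 7 * 6
Denominator: 4! = 24
C(9, 4) = 126


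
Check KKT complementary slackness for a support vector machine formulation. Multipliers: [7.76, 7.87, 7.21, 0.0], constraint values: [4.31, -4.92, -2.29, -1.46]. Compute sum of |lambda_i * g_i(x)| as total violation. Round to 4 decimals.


KKT complementary slackness check:
lambda_1 * g_1 = 7.76 * 4.31 = 33.4456
lambda_2 * g_2 = 7.87 * -4.92 = -38.7204
lambda_3 * g_3 = 7.21 * -2.29 = -16.5109
lambda_4 * g_4 = 0.0 * -1.46 = -0.0
Total violation = 33.4456 + 38.7204 + 16.5109 + 0.0 = 88.6769


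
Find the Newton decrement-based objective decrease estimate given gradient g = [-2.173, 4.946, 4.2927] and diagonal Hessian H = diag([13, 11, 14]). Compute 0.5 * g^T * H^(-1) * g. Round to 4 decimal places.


Step 1: H is diagonal, so H^(-1) * g = [-0.1672, 0.4496, 0.3066].
Step 2: g^T H^(-1) g = sum_i g_i^2 / H_ii
  = (-2.173)^2/13 + (4.946)^2/11 + (4.2927)^2/14
  = 0.3632 + 2.2239 + 1.3162 = 3.9034
Step 3: Objective decrease = 0.5 * g^T H^(-1) g = 1.9517


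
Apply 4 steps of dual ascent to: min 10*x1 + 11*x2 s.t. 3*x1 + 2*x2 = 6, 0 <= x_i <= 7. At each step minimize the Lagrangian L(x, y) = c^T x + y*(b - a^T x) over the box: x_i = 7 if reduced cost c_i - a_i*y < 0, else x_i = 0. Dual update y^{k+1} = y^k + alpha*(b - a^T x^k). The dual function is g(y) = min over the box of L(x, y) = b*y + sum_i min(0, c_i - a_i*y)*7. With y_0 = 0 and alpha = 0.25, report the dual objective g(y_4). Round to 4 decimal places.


Dual ascent for LP: min 10*x1 + 11*x2, 3*x1 + 2*x2 = 6, 0 <= x_i <= 7
Step 1: y^k = 0.0, reduced costs: (10.0, 11.0)
  x^k = (0.0, 0.0), subgradient = b - a^T x = 6.0
  y^{k+1} = 0.0 + 0.25*6.0 = 1.5
Step 2: y^k = 1.5, reduced costs: (5.5, 8.0)
  x^k = (0.0, 0.0), subgradient = b - a^T x = 6.0
  y^{k+1} = 1.5 + 0.25*6.0 = 3.0
Step 3: y^k = 3.0, reduced costs: (1.0, 5.0)
  x^k = (0.0, 0.0), subgradient = b - a^T x = 6.0
  y^{k+1} = 3.0 + 0.25*6.0 = 4.5
Step 4: y^k = 4.5, reduced costs: (-3.5, 2.0)
  x^k = (7.0, 0.0), subgradient = b - a^T x = -15.0
  y^{k+1} = 4.5 + 0.25*-15.0 = 0.75
Dual objective at y_4 = 0.75: reduced costs (7.75, 9.5), box minimizer x = (0.0, 0.0)
g(y_4) = b*y + (c1 - a1*y)*x1 + (c2 - a2*y)*x2 = 6*0.75 + 7.75*0.0 + 9.5*0.0 = 4.5 + 0.0 + 0.0 = 4.5


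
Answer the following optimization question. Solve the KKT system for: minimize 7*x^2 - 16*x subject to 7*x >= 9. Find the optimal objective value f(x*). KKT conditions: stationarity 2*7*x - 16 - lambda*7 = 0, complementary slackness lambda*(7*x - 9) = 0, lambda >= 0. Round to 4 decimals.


Step 1: Try lambda = 0 (constraint inactive).
x_unc = 16/(2*7) = 1.1429
Check: 7*1.1429 = 8.0003 < 9 -- violated!
Step 2: Constraint must be active: 7*x = 9
x* = 9/7 = 1.2857 (rounded; the exact value 9/7 is used below)
lambda = (2*7*(9/7) - 16)/7 = 0.2857
Step 3: Compute optimal value.
f(x*) = 7*(9/7)^2 - 16*(9/7) = -9.0


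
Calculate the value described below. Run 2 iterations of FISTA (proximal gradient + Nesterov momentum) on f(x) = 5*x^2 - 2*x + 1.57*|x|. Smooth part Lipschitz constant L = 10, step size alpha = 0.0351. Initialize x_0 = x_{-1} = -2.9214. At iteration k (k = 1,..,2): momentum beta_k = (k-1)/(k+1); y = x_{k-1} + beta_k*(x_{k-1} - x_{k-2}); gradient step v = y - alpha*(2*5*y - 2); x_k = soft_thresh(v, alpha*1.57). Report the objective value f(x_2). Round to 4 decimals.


FISTA on f(x) = 5*x^2 - 2*x + 1.57*|x|
L = 10, alpha = 0.0351
Iteration 1: beta = 0.0, y = -2.9214 + 0.0*(-2.9214 + 2.9214) = -2.9214
  grad(y) = -31.214, v = y - alpha*grad = -1.8258
  prox(v) = soft_thresh(-1.8258, 0.0551) = -1.7707
Iteration 2: beta = 0.3333, y = -1.7707 + 0.3333*(-1.7707 + 2.9214) = -1.3871
  grad(y) = -15.8711, v = y - alpha*grad = -0.83
  prox(v) = soft_thresh(-0.83, 0.0551) = -0.7749
f(x_2) = 5*(-0.7749)^2 - 2*(-0.7749) + 1.57*|-0.7749| = 5.769


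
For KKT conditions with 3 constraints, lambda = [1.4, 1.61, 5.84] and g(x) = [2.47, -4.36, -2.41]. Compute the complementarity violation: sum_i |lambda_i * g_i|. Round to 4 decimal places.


KKT complementary slackness check:
lambda_1 * g_1 = 1.4 * 2.47 = 3.458
lambda_2 * g_2 = 1.61 * -4.36 = -7.0196
lambda_3 * g_3 = 5.84 * -2.41 = -14.0744
Total violation = 3.458 + 7.0196 + 14.0744 = 24.552


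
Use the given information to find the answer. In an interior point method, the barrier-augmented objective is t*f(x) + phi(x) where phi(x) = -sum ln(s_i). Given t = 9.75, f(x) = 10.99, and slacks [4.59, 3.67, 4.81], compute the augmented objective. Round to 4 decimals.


Step 1: Compute log-barrier.
ln values: [1.5239, 1.3002, 1.5707]
phi = -(1.5239 + 1.3002 + 1.5707) = -4.3948
Step 2: Compute augmented objective.
t*f(x) = 9.75*10.99 = 107.1525
Total = 107.1525 - 4.3948 = 102.7577


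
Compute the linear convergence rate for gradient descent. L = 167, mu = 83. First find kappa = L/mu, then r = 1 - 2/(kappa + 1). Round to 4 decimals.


Step 1: Compute the condition number.
kappa = L/mu = 167/83 = 2.012
Step 2: Compute the convergence rate.
r = 1 - 2/(kappa + 1) = 1 - 2*mu/(L + mu) = (L - mu)/(L + mu) = 84/250 = 0.336


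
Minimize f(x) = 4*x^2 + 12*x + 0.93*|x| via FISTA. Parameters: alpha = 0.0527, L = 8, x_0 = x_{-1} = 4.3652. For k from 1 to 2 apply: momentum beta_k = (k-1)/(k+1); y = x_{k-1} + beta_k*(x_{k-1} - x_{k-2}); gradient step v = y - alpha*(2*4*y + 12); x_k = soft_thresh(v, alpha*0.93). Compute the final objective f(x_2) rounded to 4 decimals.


FISTA on f(x) = 4*x^2 + 12*x + 0.93*|x|
L = 8, alpha = 0.0527
Iteration 1: beta = 0.0, y = 4.3652 + 0.0*(4.3652 - 4.3652) = 4.3652
  grad(y) = 46.9216, v = y - alpha*grad = 1.8924
  prox(v) = soft_thresh(1.8924, 0.049) = 1.8434
Iteration 2: beta = 0.3333, y = 1.8434 + 0.3333*(1.8434 - 4.3652) = 1.0028
  grad(y) = 20.0226, v = y - alpha*grad = -0.0524
  prox(v) = soft_thresh(-0.0524, 0.049) = -0.0034
f(x_2) = 4*(-0.0034)^2 + 12*(-0.0034) + 0.93*|-0.0034| = -0.0371


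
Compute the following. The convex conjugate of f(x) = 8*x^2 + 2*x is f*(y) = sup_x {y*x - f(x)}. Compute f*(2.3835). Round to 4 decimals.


f*(y) = sup_x {y*x - a*x^2 - b*x} = sup_x {(y-b)*x - a*x^2}
FOC: (y - b) - 2a*x = 0 => x* = (y - b)/(2a)
x* = (2.3835 - 2)/(2*8) = 0.024
f*(2.3835) = (y-b)^2/(4a) = (2.3835 - 2)^2/(4*8)
= 0.1471/32 = 0.0046


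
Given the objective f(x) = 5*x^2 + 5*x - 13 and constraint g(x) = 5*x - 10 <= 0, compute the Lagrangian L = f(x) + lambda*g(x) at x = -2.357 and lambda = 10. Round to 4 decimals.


Step 1: Evaluate f(x).
f(-2.357) = 5*(-2.357)^2 + 5*(-2.357) - 13 = 2.9922
Step 2: Evaluate g(x).
g(-2.357) = 5*-2.357 - 10 = -21.785
Step 3: Compute Lagrangian.
L = 2.9922 + 10*-21.785 = -214.8578


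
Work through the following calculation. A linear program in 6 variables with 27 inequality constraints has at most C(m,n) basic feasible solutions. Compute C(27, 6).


Each vertex corresponds to some choice of n active constraints out of m, so the number of vertices is at most C(m, n) = m! / (n!(m-n)!).
m = 27, n = 6
Numerator: 27 * 26 * 25 * 24 * 23 * 22
Denominator: 6! = 720
C(27, 6) = 296010


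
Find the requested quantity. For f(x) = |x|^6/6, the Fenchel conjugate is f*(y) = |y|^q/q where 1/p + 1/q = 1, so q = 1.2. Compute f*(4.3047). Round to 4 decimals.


The conjugate exponent q satisfies 1/p + 1/q = 1.
p = 6, so q = 6/(6 - 1) = 1.2
|y|^q = 4.3047^1.2 = 5.7641
f*(4.3047) = 5.7641 / 1.2 = 4.8034


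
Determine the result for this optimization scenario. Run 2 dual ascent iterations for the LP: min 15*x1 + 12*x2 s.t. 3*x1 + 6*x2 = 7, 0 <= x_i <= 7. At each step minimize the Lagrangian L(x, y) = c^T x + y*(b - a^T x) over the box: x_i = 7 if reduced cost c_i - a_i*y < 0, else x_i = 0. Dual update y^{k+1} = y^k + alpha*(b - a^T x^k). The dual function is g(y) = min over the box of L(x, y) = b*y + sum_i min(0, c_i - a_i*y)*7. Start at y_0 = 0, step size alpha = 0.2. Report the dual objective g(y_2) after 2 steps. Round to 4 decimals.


Dual ascent for LP: min 15*x1 + 12*x2, 3*x1 + 6*x2 = 7, 0 <= x_i <= 7
Step 1: y^k = 0.0, reduced costs: (15.0, 12.0)
  x^k = (0.0, 0.0), subgradient = b - a^T x = 7.0
  y^{k+1} = 0.0 + 0.2*7.0 = 1.4
Step 2: y^k = 1.4, reduced costs: (10.8, 3.6)
  x^k = (0.0, 0.0), subgradient = b - a^T x = 7.0
  y^{k+1} = 1.4 + 0.2*7.0 = 2.8
Dual objective at y_2 = 2.8: reduced costs (6.6, -4.8), box minimizer x = (0.0, 7.0)
g(y_2) = b*y + (c1 - a1*y)*x1 + (c2 - a2*y)*x2 = 7*2.8 + 6.6*0.0 + (-4.8)*7.0 = 19.6 + 0.0 - 33.6 = -14.0


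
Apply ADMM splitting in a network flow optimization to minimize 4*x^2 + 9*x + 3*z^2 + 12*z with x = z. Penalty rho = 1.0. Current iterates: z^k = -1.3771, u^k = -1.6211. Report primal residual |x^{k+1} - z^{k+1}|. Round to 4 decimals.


ADMM iteration with rho = 1.0, z^k = -1.3771, u^k = -1.6211
Step 1: x-update.
Minimize 4*x^2 + 9*x + (1.0/2)*(x + 1.3771 - 1.6211)^2
FOC: (2*4 + 1.0)*x = -9 + 1.0*(-1.3771 + 1.6211)
x^{k+1} = -0.9729
Step 2: z-update.
Minimize 3*z^2 + 12*z + (1.0/2)*(-0.9729 - z - 1.6211)^2
FOC: (2*3 + 1.0)*z = -12 + 1.0*(-0.9729 - 1.6211)
z^{k+1} = -2.0849
Step 3: u-update.
u^{k+1} = -1.6211 - 0.9729 + 2.0849 = -0.5091
Step 4: Primal residual = |-0.9729 + 2.0849| = 1.112


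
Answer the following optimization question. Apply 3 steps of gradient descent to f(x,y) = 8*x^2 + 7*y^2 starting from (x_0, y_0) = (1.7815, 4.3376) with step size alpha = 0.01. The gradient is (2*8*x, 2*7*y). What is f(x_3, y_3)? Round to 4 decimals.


Gradient descent on f(x,y) = 8*x^2 + 7*y^2.
Starting point: (1.7815, 4.3376), alpha = 0.01
Step 1: grad_x = 2*8*1.7815 = 28.504, grad_y = 2*7*4.3376 = 60.7264
  x_1 = 1.7815 - 0.01*28.504 = 1.4965
  y_1 = 4.3376 - 0.01*60.7264 = 3.7303
Step 2: grad_x = 2*8*1.4965 = 23.9434, grad_y = 2*7*3.7303 = 52.2247
  x_2 = 1.4965 - 0.01*23.9434 = 1.257
  y_2 = 3.7303 - 0.01*52.2247 = 3.2081
Step 3: grad_x = 2*8*1.257 = 20.1124, grad_y = 2*7*3.2081 = 44.9132
  x_3 = 1.257 - 0.01*20.1124 = 1.0559
  y_3 = 3.2081 - 0.01*44.9132 = 2.759
f(1.0559, 2.759) = 8*1.0559^2 + 7*2.759^2 = 62.2023


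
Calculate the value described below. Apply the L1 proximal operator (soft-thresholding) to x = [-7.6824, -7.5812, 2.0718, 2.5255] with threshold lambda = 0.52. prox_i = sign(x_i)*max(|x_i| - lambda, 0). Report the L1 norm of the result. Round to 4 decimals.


Soft-thresholding with lambda = 0.52:
prox(-7.6824) = sign(-7.6824)*max(|-7.6824| - 0.52, 0) = -7.1624
prox(-7.5812) = sign(-7.5812)*max(|-7.5812| - 0.52, 0) = -7.0612
prox(2.0718) = sign(2.0718)*max(|2.0718| - 0.52, 0) = 1.5518
prox(2.5255) = sign(2.5255)*max(|2.5255| - 0.52, 0) = 2.0055
prox(x) = [-7.1624, -7.0612, 1.5518, 2.0055]
||prox(x)||_1 = 7.1624 + 7.0612 + 1.5518 + 2.0055 = 17.7809


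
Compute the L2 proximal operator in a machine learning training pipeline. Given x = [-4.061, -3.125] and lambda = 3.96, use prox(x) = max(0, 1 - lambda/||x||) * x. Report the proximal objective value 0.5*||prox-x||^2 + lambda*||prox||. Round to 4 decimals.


Step 1: Compute ||x||.
||x|| = 5.1242
Step 2: Compute scaling factor.
scale = max(0, 1 - 3.96/5.1242) = 0.2272
Step 3: prox(x) = [-0.9226, -0.71]
||prox(x)|| = 1.1642
Step 4: Proximal objective.
0.5*||prox-x||^2 = 7.8408
lambda*||prox|| = 4.6102
Total = 12.451


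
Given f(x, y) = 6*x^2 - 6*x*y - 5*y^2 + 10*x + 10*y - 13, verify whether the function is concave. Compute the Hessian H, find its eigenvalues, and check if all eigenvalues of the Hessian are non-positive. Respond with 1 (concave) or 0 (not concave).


The Hessian of f(x,y) = 6*x^2 - 6*x*y - 5*y^2 + 10*x + 10*y - 13 is:
H = [[12, -6], [-6, -10]]
Trace = 12 - 10 = 2
Determinant = 12*-10 - (-6)^2 = -156
Discriminant = (2)^2 - 4*-156 = 628.0
Eigenvalues: lambda_1 = -11.53, lambda_2 = 13.53
The function is not concave.

0


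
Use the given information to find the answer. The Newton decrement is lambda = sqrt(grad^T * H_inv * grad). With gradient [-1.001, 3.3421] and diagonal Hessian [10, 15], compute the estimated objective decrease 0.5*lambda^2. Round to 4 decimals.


Step 1: H is diagonal, so H^(-1) * g = [-0.1001, 0.2228].
Step 2: g^T H^(-1) g = sum_i g_i^2 / H_ii
  = (-1.001)^2/10 + (3.3421)^2/15
  = 0.1002 + 0.7446 = 0.8448
Step 3: Objective decrease = 0.5 * g^T H^(-1) g = 0.4224


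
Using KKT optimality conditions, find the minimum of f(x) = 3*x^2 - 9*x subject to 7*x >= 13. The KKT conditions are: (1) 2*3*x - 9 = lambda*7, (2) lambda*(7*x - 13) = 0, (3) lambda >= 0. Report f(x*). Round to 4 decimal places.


Step 1: Try lambda = 0 (constraint inactive).
x_unc = 9/(2*3) = 1.5
Check: 7*1.5 = 10.5 < 13 -- violated!
Step 2: Constraint must be active: 7*x = 13
x* = 13/7 = 1.8571 (rounded; the exact value 13/7 is used below)
lambda = (2*3*(13/7) - 9)/7 = 0.3061
Step 3: Compute optimal value.
f(x*) = 3*(13/7)^2 - 9*(13/7) = -6.3673


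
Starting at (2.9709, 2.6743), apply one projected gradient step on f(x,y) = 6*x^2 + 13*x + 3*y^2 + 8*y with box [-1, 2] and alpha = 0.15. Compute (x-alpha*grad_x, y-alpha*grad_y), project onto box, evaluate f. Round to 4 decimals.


Step 1: Compute gradient at (2.9709, 2.6743).
grad_x = 2*6*2.9709 + 13 = 48.6508
grad_y = 2*3*2.6743 + 8 = 24.0458
Step 2: Gradient step.
x_raw = 2.9709 - 0.15*48.6508 = -4.3267
y_raw = 2.6743 - 0.15*24.0458 = -0.9326
Step 3: Project onto [-1, 2].
x_proj = clip(-4.3267) = -1.0
y_proj = clip(-0.9326) = -0.9326
Step 4: Evaluate f.
f(-1.0, -0.9326) = -11.8515


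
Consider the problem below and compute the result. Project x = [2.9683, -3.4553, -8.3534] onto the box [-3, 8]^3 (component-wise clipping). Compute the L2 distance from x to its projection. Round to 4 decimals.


Project each component onto [-3, 8].
clip(2.9683) = 2.9683, clip(-3.4553) = -3.0, clip(-8.3534) = -3.0
Projection = [2.9683, -3.0, -3.0]
Squared diffs: [0.0, 0.2073, 28.6589]
Distance = sqrt(28.8662) = 5.3727


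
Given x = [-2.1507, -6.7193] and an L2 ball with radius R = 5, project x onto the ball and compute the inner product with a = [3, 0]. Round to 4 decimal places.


Step 1: Compute ||x|| (intermediates to 6 decimals).
||x|| = sqrt((-2.1507)^2 + (-6.7193)^2) = 7.055105
Step 2: Project.
Since ||x|| > R, scale = R/||x|| = 5/7.055105 = 0.708707, proj(x) = scale * x
proj(x) = [-1.524216, -4.762015]
Step 3: Dot product.
a^T * proj(x) = 3*(-1.524216) + 0*(-4.762015) = -4.5726


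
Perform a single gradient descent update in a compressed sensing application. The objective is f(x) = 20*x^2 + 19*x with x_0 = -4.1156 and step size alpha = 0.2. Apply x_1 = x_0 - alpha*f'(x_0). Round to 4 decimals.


We compute the gradient at x_0 and apply the update.
f'(x) = 40*x + 19
f'(-4.1156) = 40*-4.1156 + 19 = -145.624
x_1 = -4.1156 - 0.2*-145.624 = 25.0092


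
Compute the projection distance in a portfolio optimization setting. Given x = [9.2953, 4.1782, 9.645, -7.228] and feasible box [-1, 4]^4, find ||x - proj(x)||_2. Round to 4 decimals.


Project each component onto [-1, 4].
clip(9.2953) = 4.0, clip(4.1782) = 4.0, clip(9.645) = 4.0, clip(-7.228) = -1.0
Projection = [4.0, 4.0, 4.0, -1.0]
Squared diffs: [28.0402, 0.0318, 31.866, 38.788]
Distance = sqrt(98.726) = 9.9361


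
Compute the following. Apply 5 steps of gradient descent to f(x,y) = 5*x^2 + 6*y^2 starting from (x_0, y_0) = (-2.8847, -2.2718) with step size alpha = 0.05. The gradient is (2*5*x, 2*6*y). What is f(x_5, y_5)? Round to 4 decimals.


Gradient descent on f(x,y) = 5*x^2 + 6*y^2.
Starting point: (-2.8847, -2.2718), alpha = 0.05
Step 1: grad_x = 2*5*-2.8847 = -28.847, grad_y = 2*6*-2.2718 = -27.2616
  x_1 = -2.8847 - 0.05*-28.847 = -1.4424
  y_1 = -2.2718 - 0.05*-27.2616 = -0.9087
Step 2: grad_x = 2*5*-1.4424 = -14.4235, grad_y = 2*6*-0.9087 = -10.9046
  x_2 = -1.4424 - 0.05*-14.4235 = -0.7212
  y_2 = -0.9087 - 0.05*-10.9046 = -0.3635
Step 3: grad_x = 2*5*-0.7212 = -7.2118, grad_y = 2*6*-0.3635 = -4.3619
  x_3 = -0.7212 - 0.05*-7.2118 = -0.3606
  y_3 = -0.3635 - 0.05*-4.3619 = -0.1454
Step 4: grad_x = 2*5*-0.3606 = -3.6059, grad_y = 2*6*-0.1454 = -1.7447
  x_4 = -0.3606 - 0.05*-3.6059 = -0.1803
  y_4 = -0.1454 - 0.05*-1.7447 = -0.0582
Step 5: grad_x = 2*5*-0.1803 = -1.8029, grad_y = 2*6*-0.0582 = -0.6979
  x_5 = -0.1803 - 0.05*-1.8029 = -0.0901
  y_5 = -0.0582 - 0.05*-0.6979 = -0.0233
f(-0.0901, -0.0233) = 5*(-0.0901)^2 + 6*(-0.0233)^2 = 0.0439


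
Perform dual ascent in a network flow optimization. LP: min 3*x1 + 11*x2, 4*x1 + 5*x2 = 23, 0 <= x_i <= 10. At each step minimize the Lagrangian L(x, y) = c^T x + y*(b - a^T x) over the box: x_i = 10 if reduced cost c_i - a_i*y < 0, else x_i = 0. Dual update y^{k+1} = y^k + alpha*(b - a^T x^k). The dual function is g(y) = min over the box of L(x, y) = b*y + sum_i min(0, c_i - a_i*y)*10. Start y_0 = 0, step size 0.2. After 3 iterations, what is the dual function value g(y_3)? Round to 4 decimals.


Dual ascent for LP: min 3*x1 + 11*x2, 4*x1 + 5*x2 = 23, 0 <= x_i <= 10
Step 1: y^k = 0.0, reduced costs: (3.0, 11.0)
  x^k = (0.0, 0.0), subgradient = b - a^T x = 23.0
  y^{k+1} = 0.0 + 0.2*23.0 = 4.6
Step 2: y^k = 4.6, reduced costs: (-15.4, -12.0)
  x^k = (10.0, 10.0), subgradient = b - a^T x = -67.0
  y^{k+1} = 4.6 + 0.2*-67.0 = -8.8
Step 3: y^k = -8.8, reduced costs: (38.2, 55.0)
  x^k = (0.0, 0.0), subgradient = b - a^T x = 23.0
  y^{k+1} = -8.8 + 0.2*23.0 = -4.2
Dual objective at y_3 = -4.2: reduced costs (19.8, 32.0), box minimizer x = (0.0, 0.0)
g(y_3) = b*y + (c1 - a1*y)*x1 + (c2 - a2*y)*x2 = 23*(-4.2) + 19.8*0.0 + 32.0*0.0 = -96.6 + 0.0 + 0.0 = -96.6


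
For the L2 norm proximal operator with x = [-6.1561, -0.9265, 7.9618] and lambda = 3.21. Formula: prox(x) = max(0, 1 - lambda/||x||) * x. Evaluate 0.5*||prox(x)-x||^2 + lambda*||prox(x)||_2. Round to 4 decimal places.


Step 1: Compute ||x||.
||x|| = 10.1067
Step 2: Compute scaling factor.
scale = max(0, 1 - 3.21/10.1067) = 0.6824
Step 3: prox(x) = [-4.2009, -0.6322, 5.4331]
||prox(x)|| = 6.8967
Step 4: Proximal objective.
0.5*||prox-x||^2 = 5.1521
lambda*||prox|| = 22.1384
Total = 27.2906


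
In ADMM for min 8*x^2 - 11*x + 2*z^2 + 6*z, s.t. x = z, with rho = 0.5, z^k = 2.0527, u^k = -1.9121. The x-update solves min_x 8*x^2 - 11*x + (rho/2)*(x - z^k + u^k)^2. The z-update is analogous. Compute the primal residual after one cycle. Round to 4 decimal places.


ADMM iteration with rho = 0.5, z^k = 2.0527, u^k = -1.9121
Step 1: x-update.
Minimize 8*x^2 - 11*x + (0.5/2)*(x - 2.0527 - 1.9121)^2
FOC: (2*8 + 0.5)*x = 11 + 0.5*(2.0527 + 1.9121)
x^{k+1} = 0.7868
Step 2: z-update.
Minimize 2*z^2 + 6*z + (0.5/2)*(0.7868 - z - 1.9121)^2
FOC: (2*2 + 0.5)*z = -6 + 0.5*(0.7868 - 1.9121)
z^{k+1} = -1.4584
Step 3: u-update.
u^{k+1} = -1.9121 + 0.7868 + 1.4584 = 0.3331
Step 4: Primal residual = |0.7868 + 1.4584| = 2.2452


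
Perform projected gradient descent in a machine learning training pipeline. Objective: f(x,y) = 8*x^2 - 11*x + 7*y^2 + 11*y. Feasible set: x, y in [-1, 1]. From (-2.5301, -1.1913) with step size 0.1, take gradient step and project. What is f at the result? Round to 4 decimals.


Step 1: Compute gradient at (-2.5301, -1.1913).
grad_x = 2*8*-2.5301 - 11 = -51.4816
grad_y = 2*7*-1.1913 + 11 = -5.6782
Step 2: Gradient step.
x_raw = -2.5301 - 0.1*-51.4816 = 2.6181
y_raw = -1.1913 - 0.1*-5.6782 = -0.6235
Step 3: Project onto [-1, 1].
x_proj = clip(2.6181) = 1.0
y_proj = clip(-0.6235) = -0.6235
Step 4: Evaluate f.
f(1.0, -0.6235) = -7.1372


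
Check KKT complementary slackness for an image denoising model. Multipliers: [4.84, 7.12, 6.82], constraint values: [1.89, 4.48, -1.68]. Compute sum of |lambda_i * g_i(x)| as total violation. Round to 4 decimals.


KKT complementary slackness check:
lambda_1 * g_1 = 4.84 * 1.89 = 9.1476
lambda_2 * g_2 = 7.12 * 4.48 = 31.8976
lambda_3 * g_3 = 6.82 * -1.68 = -11.4576
Total violation = 9.1476 + 31.8976 + 11.4576 = 52.5028


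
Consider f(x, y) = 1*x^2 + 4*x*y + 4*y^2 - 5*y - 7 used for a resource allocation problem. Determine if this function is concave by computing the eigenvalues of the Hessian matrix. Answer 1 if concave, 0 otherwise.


The Hessian of f(x,y) = 1*x^2 + 4*x*y + 4*y^2 - 5*y - 7 is:
H = [[2, 4], [4, 8]]
Trace = 2 + 8 = 10
Determinant = 2*8 - (4)^2 = 0
Discriminant = (10)^2 - 4*0 = 100.0
Eigenvalues: lambda_1 = 0.0, lambda_2 = 10.0
The function is not concave.

0


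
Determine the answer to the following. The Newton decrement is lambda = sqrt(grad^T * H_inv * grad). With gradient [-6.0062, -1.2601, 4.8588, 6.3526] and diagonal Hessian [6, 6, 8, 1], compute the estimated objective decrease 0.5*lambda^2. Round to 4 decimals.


Step 1: H is diagonal, so H^(-1) * g = [-1.001, -0.21, 0.6074, 6.3526].
Step 2: g^T H^(-1) g = sum_i g_i^2 / H_ii
  = (-6.0062)^2/6 + (-1.2601)^2/6 + (4.8588)^2/8 + (6.3526)^2/1
  = 6.0124 + 0.2646 + 2.951 + 40.3555 = 49.5836
Step 3: Objective decrease = 0.5 * g^T H^(-1) g = 24.7918


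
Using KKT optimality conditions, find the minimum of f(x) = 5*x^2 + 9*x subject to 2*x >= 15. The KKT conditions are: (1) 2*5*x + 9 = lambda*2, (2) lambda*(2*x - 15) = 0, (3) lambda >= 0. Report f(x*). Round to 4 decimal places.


Step 1: Try lambda = 0 (constraint inactive).
x_unc = -9/(2*5) = -0.9
Check: 2*-0.9 = -1.8 < 15 -- violated!
Step 2: Constraint must be active: 2*x = 15
x* = 15/2 = 7.5
lambda = (2*5*7.5 + 9)/2 = 42.0
Step 3: Compute optimal value.
f(x*) = 5*7.5^2 + 9*7.5 = 348.75


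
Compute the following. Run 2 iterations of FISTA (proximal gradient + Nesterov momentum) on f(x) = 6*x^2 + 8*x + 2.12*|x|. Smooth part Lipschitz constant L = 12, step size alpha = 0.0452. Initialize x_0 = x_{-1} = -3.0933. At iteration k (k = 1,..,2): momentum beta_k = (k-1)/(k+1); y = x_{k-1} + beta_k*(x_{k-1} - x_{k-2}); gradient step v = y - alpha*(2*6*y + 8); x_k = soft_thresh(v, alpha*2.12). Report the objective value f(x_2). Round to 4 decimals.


FISTA on f(x) = 6*x^2 + 8*x + 2.12*|x|
L = 12, alpha = 0.0452
Iteration 1: beta = 0.0, y = -3.0933 + 0.0*(-3.0933 + 3.0933) = -3.0933
  grad(y) = -29.1196, v = y - alpha*grad = -1.7771
  prox(v) = soft_thresh(-1.7771, 0.0958) = -1.6813
Iteration 2: beta = 0.3333, y = -1.6813 + 0.3333*(-1.6813 + 3.0933) = -1.2106
  grad(y) = -6.5271, v = y - alpha*grad = -0.9156
  prox(v) = soft_thresh(-0.9156, 0.0958) = -0.8197
f(x_2) = 6*(-0.8197)^2 + 8*(-0.8197) + 2.12*|-0.8197| = -0.7882


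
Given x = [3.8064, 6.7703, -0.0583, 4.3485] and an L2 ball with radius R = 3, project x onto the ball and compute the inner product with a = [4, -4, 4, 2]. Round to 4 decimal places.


Step 1: Compute ||x|| (intermediates to 6 decimals).
||x|| = sqrt(3.8064^2 + 6.7703^2 + (-0.0583)^2 + 4.3485^2) = 8.901601
Step 2: Project.
Since ||x|| > R, scale = R/||x|| = 3/8.901601 = 0.337018, proj(x) = scale * x
proj(x) = [1.282825, 2.281713, -0.019648, 1.465523]
Step 3: Dot product.
a^T * proj(x) = 4*1.282825 - 4*2.281713 + 4*(-0.019648) + 2*1.465523 = -1.1431


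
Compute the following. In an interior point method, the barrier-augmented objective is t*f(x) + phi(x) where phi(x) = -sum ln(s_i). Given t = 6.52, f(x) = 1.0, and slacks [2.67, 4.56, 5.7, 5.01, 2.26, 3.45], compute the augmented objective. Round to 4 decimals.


Step 1: Compute log-barrier.
ln values: [0.9821, 1.5173, 1.7405, 1.6114, 0.8154, 1.2384]
phi = -(0.9821 + 1.5173 + 1.7405 + 1.6114 + 0.8154 + 1.2384) = -7.905
Step 2: Compute augmented objective.
t*f(x) = 6.52*1.0 = 6.52
Total = 6.52 - 7.905 = -1.385


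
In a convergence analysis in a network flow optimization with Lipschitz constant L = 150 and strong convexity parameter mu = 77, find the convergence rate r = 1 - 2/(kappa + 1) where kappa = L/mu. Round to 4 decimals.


Step 1: Compute the condition number.
kappa = L/mu = 150/77 = 1.9481
Step 2: Compute the convergence rate.
r = 1 - 2/(kappa + 1) = 1 - 2*mu/(L + mu) = (L - mu)/(L + mu) = 73/227 = 0.3216


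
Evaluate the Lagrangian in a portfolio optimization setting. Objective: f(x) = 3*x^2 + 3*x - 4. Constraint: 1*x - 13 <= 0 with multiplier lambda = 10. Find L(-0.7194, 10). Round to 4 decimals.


Step 1: Evaluate f(x).
f(-0.7194) = 3*(-0.7194)^2 + 3*(-0.7194) - 4 = -4.6056
Step 2: Evaluate g(x).
g(-0.7194) = 1*-0.7194 - 13 = -13.7194
Step 3: Compute Lagrangian.
L = -4.6056 + 10*-13.7194 = -141.7996


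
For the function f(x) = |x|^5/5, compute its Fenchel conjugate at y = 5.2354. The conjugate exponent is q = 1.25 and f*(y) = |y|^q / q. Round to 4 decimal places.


The conjugate exponent q satisfies 1/p + 1/q = 1.
p = 5, so q = 5/(5 - 1) = 1.25
|y|^q = 5.2354^1.25 = 7.9193
f*(5.2354) = 7.9193 / 1.25 = 6.3354


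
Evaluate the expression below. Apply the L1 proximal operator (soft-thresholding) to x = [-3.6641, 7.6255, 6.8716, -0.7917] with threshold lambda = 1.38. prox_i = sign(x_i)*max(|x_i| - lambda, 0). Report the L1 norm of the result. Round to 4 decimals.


Soft-thresholding with lambda = 1.38:
prox(-3.6641) = sign(-3.6641)*max(|-3.6641| - 1.38, 0) = -2.2841
prox(7.6255) = sign(7.6255)*max(|7.6255| - 1.38, 0) = 6.2455
prox(6.8716) = sign(6.8716)*max(|6.8716| - 1.38, 0) = 5.4916
prox(-0.7917) = sign(-0.7917)*max(|-0.7917| - 1.38, 0) = 0.0
prox(x) = [-2.2841, 6.2455, 5.4916, 0.0]
||prox(x)||_1 = 2.2841 + 6.2455 + 5.4916 + 0.0 = 14.0212


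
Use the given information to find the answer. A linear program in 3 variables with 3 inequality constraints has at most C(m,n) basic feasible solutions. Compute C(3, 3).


Each vertex corresponds to some choice of n active constraints out of m, so the number of vertices is at most C(m, n) = m! / (n!(m-n)!).
m = 3, n = 3
Numerator: 3 * 2 * 1
Denominator: 3! = 6
C(3, 3) = 1


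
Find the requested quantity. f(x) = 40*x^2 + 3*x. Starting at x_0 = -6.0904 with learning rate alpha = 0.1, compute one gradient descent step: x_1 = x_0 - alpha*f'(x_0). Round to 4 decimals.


We compute the gradient at x_0 and apply the update.
f'(x) = 80*x + 3
f'(-6.0904) = 80*-6.0904 + 3 = -484.232
x_1 = -6.0904 - 0.1*-484.232 = 42.3328


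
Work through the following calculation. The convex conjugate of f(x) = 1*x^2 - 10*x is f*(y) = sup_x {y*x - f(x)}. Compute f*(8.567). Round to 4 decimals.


f*(y) = sup_x {y*x - a*x^2 - b*x} = sup_x {(y-b)*x - a*x^2}
FOC: (y - b) - 2a*x = 0 => x* = (y - b)/(2a)
x* = (8.567 + 10)/(2*1) = 9.2835
f*(8.567) = (y-b)^2/(4a) = (8.567 + 10)^2/(4*1)
= 344.7335/4 = 86.1834


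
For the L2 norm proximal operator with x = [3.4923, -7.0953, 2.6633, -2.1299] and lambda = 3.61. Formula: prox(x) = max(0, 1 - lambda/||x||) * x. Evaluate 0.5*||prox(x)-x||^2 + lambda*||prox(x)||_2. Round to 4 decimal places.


Step 1: Compute ||x||.
||x|| = 8.6121
Step 2: Compute scaling factor.
scale = max(0, 1 - 3.61/8.6121) = 0.5808
Step 3: prox(x) = [2.0284, -4.1211, 1.5469, -1.2371]
||prox(x)|| = 5.0021
Step 4: Proximal objective.
0.5*||prox-x||^2 = 6.5161
lambda*||prox|| = 18.0576
Total = 24.5738


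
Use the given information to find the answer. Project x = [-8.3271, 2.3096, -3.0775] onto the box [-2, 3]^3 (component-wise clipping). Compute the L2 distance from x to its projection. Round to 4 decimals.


Project each component onto [-2, 3].
clip(-8.3271) = -2.0, clip(2.3096) = 2.3096, clip(-3.0775) = -2.0
Projection = [-2.0, 2.3096, -2.0]
Squared diffs: [40.0322, 0.0, 1.161]
Distance = sqrt(41.1932) = 6.4182


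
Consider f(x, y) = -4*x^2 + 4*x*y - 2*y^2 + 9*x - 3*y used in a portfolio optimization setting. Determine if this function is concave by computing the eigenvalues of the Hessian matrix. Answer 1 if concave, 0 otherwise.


The Hessian of f(x,y) = -4*x^2 + 4*x*y - 2*y^2 + 9*x - 3*y is:
H = [[-8, 4], [4, -4]]
Trace = -8 - 4 = -12
Determinant = -8*-4 - (4)^2 = 16
Discriminant = (-12)^2 - 4*16 = 80.0
Eigenvalues: lambda_1 = -10.4721, lambda_2 = -1.5279
The function is concave.

1


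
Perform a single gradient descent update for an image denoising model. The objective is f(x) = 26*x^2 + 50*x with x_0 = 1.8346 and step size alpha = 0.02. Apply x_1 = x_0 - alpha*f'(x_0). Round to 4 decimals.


We compute the gradient at x_0 and apply the update.
f'(x) = 52*x + 50
f'(1.8346) = 52*1.8346 + 50 = 145.3992
x_1 = 1.8346 - 0.02*145.3992 = -1.0734


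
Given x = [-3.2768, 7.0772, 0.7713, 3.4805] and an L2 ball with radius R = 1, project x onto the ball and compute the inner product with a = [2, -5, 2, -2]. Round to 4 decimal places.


Step 1: Compute ||x|| (intermediates to 6 decimals).
||x|| = sqrt((-3.2768)^2 + 7.0772^2 + 0.7713^2 + 3.4805^2) = 8.575136
Step 2: Project.
Since ||x|| > R, scale = R/||x|| = 1/8.575136 = 0.116616, proj(x) = scale * x
proj(x) = [-0.382127, 0.825315, 0.089946, 0.405882]
Step 3: Dot product.
a^T * proj(x) = 2*(-0.382127) - 5*0.825315 + 2*0.089946 - 2*0.405882 = -5.5227


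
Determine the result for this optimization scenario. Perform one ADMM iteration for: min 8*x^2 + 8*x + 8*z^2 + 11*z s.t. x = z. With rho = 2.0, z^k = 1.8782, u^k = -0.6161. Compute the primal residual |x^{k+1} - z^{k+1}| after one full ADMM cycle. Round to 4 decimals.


ADMM iteration with rho = 2.0, z^k = 1.8782, u^k = -0.6161
Step 1: x-update.
Minimize 8*x^2 + 8*x + (2.0/2)*(x - 1.8782 - 0.6161)^2
FOC: (2*8 + 2.0)*x = -8 + 2.0*(1.8782 + 0.6161)
x^{k+1} = -0.1673
Step 2: z-update.
Minimize 8*z^2 + 11*z + (2.0/2)*(-0.1673 - z - 0.6161)^2
FOC: (2*8 + 2.0)*z = -11 + 2.0*(-0.1673 - 0.6161)
z^{k+1} = -0.6982
Step 3: u-update.
u^{k+1} = -0.6161 - 0.1673 + 0.6982 = -0.0852
Step 4: Primal residual = |-0.1673 + 0.6982| = 0.5309


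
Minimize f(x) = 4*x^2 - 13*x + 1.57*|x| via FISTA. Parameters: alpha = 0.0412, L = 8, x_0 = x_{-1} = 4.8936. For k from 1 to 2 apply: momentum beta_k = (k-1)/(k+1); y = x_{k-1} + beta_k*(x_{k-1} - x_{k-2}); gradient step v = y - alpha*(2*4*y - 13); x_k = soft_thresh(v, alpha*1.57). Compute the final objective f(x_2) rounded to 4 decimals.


FISTA on f(x) = 4*x^2 - 13*x + 1.57*|x|
L = 8, alpha = 0.0412
Iteration 1: beta = 0.0, y = 4.8936 + 0.0*(4.8936 - 4.8936) = 4.8936
  grad(y) = 26.1488, v = y - alpha*grad = 3.8163
  prox(v) = soft_thresh(3.8163, 0.0647) = 3.7516
Iteration 2: beta = 0.3333, y = 3.7516 + 0.3333*(3.7516 - 4.8936) = 3.3709
  grad(y) = 13.9673, v = y - alpha*grad = 2.7955
  prox(v) = soft_thresh(2.7955, 0.0647) = 2.7308
f(x_2) = 4*2.7308^2 - 13*2.7308 + 1.57*|2.7308| = -1.3842


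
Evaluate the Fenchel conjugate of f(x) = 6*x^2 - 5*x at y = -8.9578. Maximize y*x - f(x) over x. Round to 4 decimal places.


f*(y) = sup_x {y*x - a*x^2 - b*x} = sup_x {(y-b)*x - a*x^2}
FOC: (y - b) - 2a*x = 0 => x* = (y - b)/(2a)
x* = (-8.9578 + 5)/(2*6) = -0.3298
f*(-8.9578) = (y-b)^2/(4a) = (-8.9578 + 5)^2/(4*6)
= 15.6642/24 = 0.6527


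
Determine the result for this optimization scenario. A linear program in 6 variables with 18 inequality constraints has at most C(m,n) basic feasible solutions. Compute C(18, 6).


Each vertex corresponds to some choice of n active constraints out of m, so the number of vertices is at most C(m, n) = m! / (n!(m-n)!).
m = 18, n = 6
Numerator: 18 * 17 * 16 * 15 * 14 * 13
Denominator: 6! = 720
C(18, 6) = 18564


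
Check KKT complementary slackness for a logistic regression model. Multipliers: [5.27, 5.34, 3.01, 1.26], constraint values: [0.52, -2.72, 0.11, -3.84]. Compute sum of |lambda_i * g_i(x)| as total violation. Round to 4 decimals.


KKT complementary slackness check:
lambda_1 * g_1 = 5.27 * 0.52 = 2.7404
lambda_2 * g_2 = 5.34 * -2.72 = -14.5248
lambda_3 * g_3 = 3.01 * 0.11 = 0.3311
lambda_4 * g_4 = 1.26 * -3.84 = -4.8384
Total violation = 2.7404 + 14.5248 + 0.3311 + 4.8384 = 22.4347


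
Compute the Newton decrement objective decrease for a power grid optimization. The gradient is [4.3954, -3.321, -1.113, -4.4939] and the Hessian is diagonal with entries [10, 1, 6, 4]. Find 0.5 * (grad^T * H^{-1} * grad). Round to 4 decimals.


Step 1: H is diagonal, so H^(-1) * g = [0.4395, -3.321, -0.1855, -1.1235].
Step 2: g^T H^(-1) g = sum_i g_i^2 / H_ii
  = (4.3954)^2/10 + (-3.321)^2/1 + (-1.113)^2/6 + (-4.4939)^2/4
  = 1.932 + 11.029 + 0.2065 + 5.0488 = 18.2162
Step 3: Objective decrease = 0.5 * g^T H^(-1) g = 9.1081


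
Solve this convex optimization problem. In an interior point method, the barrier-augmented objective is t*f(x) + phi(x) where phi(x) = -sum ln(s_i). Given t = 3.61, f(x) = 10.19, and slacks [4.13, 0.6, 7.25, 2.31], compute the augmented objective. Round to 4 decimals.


Step 1: Compute log-barrier.
ln values: [1.4183, -0.5108, 1.981, 0.8372]
phi = -(1.4183 - 0.5108 + 1.981 + 0.8372) = -3.7257
Step 2: Compute augmented objective.
t*f(x) = 3.61*10.19 = 36.7859
Total = 36.7859 - 3.7257 = 33.0602


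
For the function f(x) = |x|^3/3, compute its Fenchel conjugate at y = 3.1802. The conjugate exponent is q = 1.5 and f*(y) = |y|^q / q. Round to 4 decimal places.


The conjugate exponent q satisfies 1/p + 1/q = 1.
p = 3, so q = 3/(3 - 1) = 1.5
|y|^q = 3.1802^1.5 = 5.6713
f*(3.1802) = 5.6713 / 1.5 = 3.7809


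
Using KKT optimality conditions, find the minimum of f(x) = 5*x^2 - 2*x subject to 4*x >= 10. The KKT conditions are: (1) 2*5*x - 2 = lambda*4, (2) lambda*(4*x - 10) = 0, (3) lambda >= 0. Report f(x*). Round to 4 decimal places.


Step 1: Try lambda = 0 (constraint inactive).
x_unc = 2/(2*5) = 0.2
Check: 4*0.2 = 0.8 < 10 -- violated!
Step 2: Constraint must be active: 4*x = 10
x* = 10/4 = 2.5
lambda = (2*5*2.5 - 2)/4 = 5.75
Step 3: Compute optimal value.
f(x*) = 5*2.5^2 - 2*2.5 = 26.25


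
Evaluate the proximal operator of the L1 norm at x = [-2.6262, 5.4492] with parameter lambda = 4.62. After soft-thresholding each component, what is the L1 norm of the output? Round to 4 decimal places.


Soft-thresholding with lambda = 4.62:
prox(-2.6262) = sign(-2.6262)*max(|-2.6262| - 4.62, 0) = 0.0
prox(5.4492) = sign(5.4492)*max(|5.4492| - 4.62, 0) = 0.8292
prox(x) = [0.0, 0.8292]
||prox(x)||_1 = 0.0 + 0.8292 = 0.8292


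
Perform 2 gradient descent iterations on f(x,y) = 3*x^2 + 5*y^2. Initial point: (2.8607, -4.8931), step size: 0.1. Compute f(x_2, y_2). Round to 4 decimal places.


Gradient descent on f(x,y) = 3*x^2 + 5*y^2.
Starting point: (2.8607, -4.8931), alpha = 0.1
Step 1: grad_x = 2*3*2.8607 = 17.1642, grad_y = 2*5*-4.8931 = -48.931
  x_1 = 2.8607 - 0.1*17.1642 = 1.1443
  y_1 = -4.8931 - 0.1*-48.931 = 0.0
Step 2: grad_x = 2*3*1.1443 = 6.8657, grad_y = 2*5*0.0 = 0.0
  x_2 = 1.1443 - 0.1*6.8657 = 0.4577
  y_2 = 0.0 - 0.1*0.0 = 0.0
f(0.4577, 0.0) = 3*0.4577^2 + 5*0.0^2 = 0.6285


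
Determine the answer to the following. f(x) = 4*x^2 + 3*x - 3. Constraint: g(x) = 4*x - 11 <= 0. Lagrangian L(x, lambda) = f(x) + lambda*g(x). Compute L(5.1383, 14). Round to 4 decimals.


Step 1: Evaluate f(x).
f(5.1383) = 4*5.1383^2 + 3*5.1383 - 3 = 118.0234
Step 2: Evaluate g(x).
g(5.1383) = 4*5.1383 - 11 = 9.5532
Step 3: Compute Lagrangian.
L = 118.0234 + 14*9.5532 = 251.7682


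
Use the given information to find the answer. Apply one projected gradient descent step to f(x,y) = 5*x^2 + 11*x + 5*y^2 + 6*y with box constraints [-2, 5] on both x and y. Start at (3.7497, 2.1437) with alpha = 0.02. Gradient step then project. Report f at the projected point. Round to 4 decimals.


Step 1: Compute gradient at (3.7497, 2.1437).
grad_x = 2*5*3.7497 + 11 = 48.497
grad_y = 2*5*2.1437 + 6 = 27.437
Step 2: Gradient step.
x_raw = 3.7497 - 0.02*48.497 = 2.7798
y_raw = 2.1437 - 0.02*27.437 = 1.595
Step 3: Project onto [-2, 5].
x_proj = clip(2.7798) = 2.7798
y_proj = clip(1.595) = 1.595
Step 4: Evaluate f.
f(2.7798, 1.595) = 91.5019
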